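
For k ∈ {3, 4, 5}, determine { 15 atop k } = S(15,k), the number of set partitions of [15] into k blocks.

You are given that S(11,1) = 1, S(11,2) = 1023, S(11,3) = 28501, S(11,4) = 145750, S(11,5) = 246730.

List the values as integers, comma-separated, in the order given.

i=12: T(12,1)=0+1·1=1 | T(12,2)=1+2·1023=2047 | T(12,3)=1023+3·28501=86526 | T(12,4)=28501+4·145750=611501 | T(12,5)=145750+5·246730=1379400
i=13: T(13,1)=0+1·1=1 | T(13,2)=1+2·2047=4095 | T(13,3)=2047+3·86526=261625 | T(13,4)=86526+4·611501=2532530 | T(13,5)=611501+5·1379400=7508501
i=14: T(14,2)=1+2·4095=8191 | T(14,3)=4095+3·261625=788970 | T(14,4)=261625+4·2532530=10391745 | T(14,5)=2532530+5·7508501=40075035
i=15: T(15,3)=8191+3·788970=2375101 | T(15,4)=788970+4·10391745=42355950 | T(15,5)=10391745+5·40075035=210766920
Read S(15,3) = 2375101, S(15,4) = 42355950, S(15,5) = 210766920.

2375101, 42355950, 210766920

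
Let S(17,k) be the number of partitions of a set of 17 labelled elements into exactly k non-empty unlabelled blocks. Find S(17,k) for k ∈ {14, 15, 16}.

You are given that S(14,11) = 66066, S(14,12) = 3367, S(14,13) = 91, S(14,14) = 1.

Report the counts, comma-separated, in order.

249900, 7820, 136

@15  (15,12):3367·12+66066→106470, (15,13):91·13+3367→4550, (15,14):1·14+91→105, (15,15):0·15+1→1
@16  (16,13):4550·13+106470→165620, (16,14):105·14+4550→6020, (16,15):1·15+105→120, (16,16):0·16+1→1
@17  (17,14):6020·14+165620→249900, (17,15):120·15+6020→7820, (17,16):1·16+120→136
Read S(17,14) = 249900, S(17,15) = 7820, S(17,16) = 136.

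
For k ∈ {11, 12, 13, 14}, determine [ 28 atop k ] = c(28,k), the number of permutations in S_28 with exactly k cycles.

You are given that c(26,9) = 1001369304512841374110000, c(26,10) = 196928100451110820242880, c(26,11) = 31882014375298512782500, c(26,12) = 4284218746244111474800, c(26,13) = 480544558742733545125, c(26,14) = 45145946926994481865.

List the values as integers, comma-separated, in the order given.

33819732719881270820297640, 4894196422205298253024980, 596287888163635369624650, 61445535102359115635655

i=27: T(27,10)=1001369304512841374110000+26·196928100451110820242880=6121499916241722700424880 | T(27,11)=196928100451110820242880+26·31882014375298512782500=1025860474208872152587880 | T(27,12)=31882014375298512782500+26·4284218746244111474800=143271701777645411127300 | T(27,13)=4284218746244111474800+26·480544558742733545125=16778377273555183648050 | T(27,14)=480544558742733545125+26·45145946926994481865=1654339178844590073615
i=28: T(28,11)=6121499916241722700424880+27·1025860474208872152587880=33819732719881270820297640 | T(28,12)=1025860474208872152587880+27·143271701777645411127300=4894196422205298253024980 | T(28,13)=143271701777645411127300+27·16778377273555183648050=596287888163635369624650 | T(28,14)=16778377273555183648050+27·1654339178844590073615=61445535102359115635655
Read c(28,11) = 33819732719881270820297640, c(28,12) = 4894196422205298253024980, c(28,13) = 596287888163635369624650, c(28,14) = 61445535102359115635655.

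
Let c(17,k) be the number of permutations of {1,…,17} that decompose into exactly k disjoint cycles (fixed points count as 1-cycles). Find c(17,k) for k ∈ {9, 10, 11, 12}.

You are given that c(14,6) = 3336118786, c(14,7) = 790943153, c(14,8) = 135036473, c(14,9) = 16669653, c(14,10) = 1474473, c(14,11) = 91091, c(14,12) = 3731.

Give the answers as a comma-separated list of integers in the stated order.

i=15: T(15,7)=3336118786+14·790943153=14409322928 | T(15,8)=790943153+14·135036473=2681453775 | T(15,9)=135036473+14·16669653=368411615 | T(15,10)=16669653+14·1474473=37312275 | T(15,11)=1474473+14·91091=2749747 | T(15,12)=91091+14·3731=143325
i=16: T(16,8)=14409322928+15·2681453775=54631129553 | T(16,9)=2681453775+15·368411615=8207628000 | T(16,10)=368411615+15·37312275=928095740 | T(16,11)=37312275+15·2749747=78558480 | T(16,12)=2749747+15·143325=4899622
i=17: T(17,9)=54631129553+16·8207628000=185953177553 | T(17,10)=8207628000+16·928095740=23057159840 | T(17,11)=928095740+16·78558480=2185031420 | T(17,12)=78558480+16·4899622=156952432
Read c(17,9) = 185953177553, c(17,10) = 23057159840, c(17,11) = 2185031420, c(17,12) = 156952432.

185953177553, 23057159840, 2185031420, 156952432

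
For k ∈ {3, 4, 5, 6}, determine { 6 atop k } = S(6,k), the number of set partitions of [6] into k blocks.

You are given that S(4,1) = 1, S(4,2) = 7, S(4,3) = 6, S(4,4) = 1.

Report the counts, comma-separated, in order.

[5] T[5,2]:2*7+1=15 · T[5,3]:3*6+7=25 · T[5,4]:4*1+6=10 · T[5,5]:5*0+1=1
[6] T[6,3]:3*25+15=90 · T[6,4]:4*10+25=65 · T[6,5]:5*1+10=15 · T[6,6]:6*0+1=1
Read S(6,3) = 90, S(6,4) = 65, S(6,5) = 15, S(6,6) = 1.

90, 65, 15, 1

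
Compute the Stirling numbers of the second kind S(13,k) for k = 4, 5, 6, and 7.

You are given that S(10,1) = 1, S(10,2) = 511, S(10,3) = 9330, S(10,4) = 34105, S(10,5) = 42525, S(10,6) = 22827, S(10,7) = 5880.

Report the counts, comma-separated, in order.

[11] T[11,2]:2*511+1=1023 · T[11,3]:3*9330+511=28501 · T[11,4]:4*34105+9330=145750 · T[11,5]:5*42525+34105=246730 · T[11,6]:6*22827+42525=179487 · T[11,7]:7*5880+22827=63987
[12] T[12,3]:3*28501+1023=86526 · T[12,4]:4*145750+28501=611501 · T[12,5]:5*246730+145750=1379400 · T[12,6]:6*179487+246730=1323652 · T[12,7]:7*63987+179487=627396
[13] T[13,4]:4*611501+86526=2532530 · T[13,5]:5*1379400+611501=7508501 · T[13,6]:6*1323652+1379400=9321312 · T[13,7]:7*627396+1323652=5715424
Read S(13,4) = 2532530, S(13,5) = 7508501, S(13,6) = 9321312, S(13,7) = 5715424.

2532530, 7508501, 9321312, 5715424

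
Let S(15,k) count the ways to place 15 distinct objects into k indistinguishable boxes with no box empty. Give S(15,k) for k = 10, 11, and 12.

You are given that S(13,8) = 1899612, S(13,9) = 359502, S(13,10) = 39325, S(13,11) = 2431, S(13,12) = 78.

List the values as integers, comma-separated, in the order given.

r14: T_14,9=9×359502+1899612=5135130; T_14,10=10×39325+359502=752752; T_14,11=11×2431+39325=66066; T_14,12=12×78+2431=3367
r15: T_15,10=10×752752+5135130=12662650; T_15,11=11×66066+752752=1479478; T_15,12=12×3367+66066=106470
Read S(15,10) = 12662650, S(15,11) = 1479478, S(15,12) = 106470.

12662650, 1479478, 106470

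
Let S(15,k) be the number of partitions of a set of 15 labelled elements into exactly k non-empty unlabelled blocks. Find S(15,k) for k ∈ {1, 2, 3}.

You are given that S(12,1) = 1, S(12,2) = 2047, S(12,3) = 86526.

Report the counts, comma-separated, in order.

[13] T[13,1]:1*1+0=1 · T[13,2]:2*2047+1=4095 · T[13,3]:3*86526+2047=261625
[14] T[14,1]:1*1+0=1 · T[14,2]:2*4095+1=8191 · T[14,3]:3*261625+4095=788970
[15] T[15,1]:1*1+0=1 · T[15,2]:2*8191+1=16383 · T[15,3]:3*788970+8191=2375101
Read S(15,1) = 1, S(15,2) = 16383, S(15,3) = 2375101.

1, 16383, 2375101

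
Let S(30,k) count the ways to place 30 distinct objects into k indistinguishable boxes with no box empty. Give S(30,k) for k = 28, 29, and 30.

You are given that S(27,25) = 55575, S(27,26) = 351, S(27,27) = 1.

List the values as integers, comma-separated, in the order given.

86275, 435, 1

@28  (28,26):351·26+55575→64701, (28,27):1·27+351→378, (28,28):0·28+1→1
@29  (29,27):378·27+64701→74907, (29,28):1·28+378→406, (29,29):0·29+1→1
@30  (30,28):406·28+74907→86275, (30,29):1·29+406→435, (30,30):0·30+1→1
Read S(30,28) = 86275, S(30,29) = 435, S(30,30) = 1.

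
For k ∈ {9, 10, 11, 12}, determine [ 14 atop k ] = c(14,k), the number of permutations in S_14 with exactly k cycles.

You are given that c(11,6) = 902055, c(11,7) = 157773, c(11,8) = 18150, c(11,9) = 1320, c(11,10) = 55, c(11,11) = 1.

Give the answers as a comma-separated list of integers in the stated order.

16669653, 1474473, 91091, 3731

@12  (12,7):157773·11+902055→2637558, (12,8):18150·11+157773→357423, (12,9):1320·11+18150→32670, (12,10):55·11+1320→1925, (12,11):1·11+55→66, (12,12):0·11+1→1
@13  (13,8):357423·12+2637558→6926634, (13,9):32670·12+357423→749463, (13,10):1925·12+32670→55770, (13,11):66·12+1925→2717, (13,12):1·12+66→78
@14  (14,9):749463·13+6926634→16669653, (14,10):55770·13+749463→1474473, (14,11):2717·13+55770→91091, (14,12):78·13+2717→3731
Read c(14,9) = 16669653, c(14,10) = 1474473, c(14,11) = 91091, c(14,12) = 3731.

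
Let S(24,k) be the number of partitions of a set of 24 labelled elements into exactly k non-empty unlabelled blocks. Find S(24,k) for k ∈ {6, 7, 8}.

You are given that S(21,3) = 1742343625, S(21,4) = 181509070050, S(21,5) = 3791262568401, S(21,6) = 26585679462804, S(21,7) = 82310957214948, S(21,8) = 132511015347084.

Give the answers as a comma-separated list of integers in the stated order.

6090236036084530, 31677463851804540, 82318282158320505

r22: T_22,4=4×181509070050+1742343625=727778623825; T_22,5=5×3791262568401+181509070050=19137821912055; T_22,6=6×26585679462804+3791262568401=163305339345225; T_22,7=7×82310957214948+26585679462804=602762379967440; T_22,8=8×132511015347084+82310957214948=1142399079991620
r23: T_23,5=5×19137821912055+727778623825=96416888184100; T_23,6=6×163305339345225+19137821912055=998969857983405; T_23,7=7×602762379967440+163305339345225=4382641999117305; T_23,8=8×1142399079991620+602762379967440=9741955019900400
r24: T_24,6=6×998969857983405+96416888184100=6090236036084530; T_24,7=7×4382641999117305+998969857983405=31677463851804540; T_24,8=8×9741955019900400+4382641999117305=82318282158320505
Read S(24,6) = 6090236036084530, S(24,7) = 31677463851804540, S(24,8) = 82318282158320505.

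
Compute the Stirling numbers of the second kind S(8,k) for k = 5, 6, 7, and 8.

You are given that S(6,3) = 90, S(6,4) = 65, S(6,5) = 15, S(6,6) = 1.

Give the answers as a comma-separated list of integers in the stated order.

row 7: T[7][4]=4·65+90=350  T[7][5]=5·15+65=140  T[7][6]=6·1+15=21  T[7][7]=7·0+1=1
row 8: T[8][5]=5·140+350=1050  T[8][6]=6·21+140=266  T[8][7]=7·1+21=28  T[8][8]=8·0+1=1
Read S(8,5) = 1050, S(8,6) = 266, S(8,7) = 28, S(8,8) = 1.

1050, 266, 28, 1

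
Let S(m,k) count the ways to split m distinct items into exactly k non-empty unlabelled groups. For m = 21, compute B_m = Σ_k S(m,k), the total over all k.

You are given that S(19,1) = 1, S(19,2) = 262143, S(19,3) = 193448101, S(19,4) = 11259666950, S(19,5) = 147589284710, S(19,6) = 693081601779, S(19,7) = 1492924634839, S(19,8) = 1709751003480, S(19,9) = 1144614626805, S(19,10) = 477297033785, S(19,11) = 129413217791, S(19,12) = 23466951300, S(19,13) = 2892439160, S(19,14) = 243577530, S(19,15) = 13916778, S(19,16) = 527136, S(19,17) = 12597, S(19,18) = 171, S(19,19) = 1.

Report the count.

r20: T_20,1=1×1+0=1; T_20,2=2×262143+1=524287; T_20,3=3×193448101+262143=580606446; T_20,4=4×11259666950+193448101=45232115901; T_20,5=5×147589284710+11259666950=749206090500; T_20,6=6×693081601779+147589284710=4306078895384; T_20,7=7×1492924634839+693081601779=11143554045652; T_20,8=8×1709751003480+1492924634839=15170932662679; T_20,9=9×1144614626805+1709751003480=12011282644725; T_20,10=10×477297033785+1144614626805=5917584964655; T_20,11=11×129413217791+477297033785=1900842429486; T_20,12=12×23466951300+129413217791=411016633391; T_20,13=13×2892439160+23466951300=61068660380; T_20,14=14×243577530+2892439160=6302524580; T_20,15=15×13916778+243577530=452329200; T_20,16=16×527136+13916778=22350954; T_20,17=17×12597+527136=741285; T_20,18=18×171+12597=15675; T_20,19=19×1+171=190; T_20,20=20×0+1=1
r21: T_21,1=1×1+0=1; T_21,2=2×524287+1=1048575; T_21,3=3×580606446+524287=1742343625; T_21,4=4×45232115901+580606446=181509070050; T_21,5=5×749206090500+45232115901=3791262568401; T_21,6=6×4306078895384+749206090500=26585679462804; T_21,7=7×11143554045652+4306078895384=82310957214948; T_21,8=8×15170932662679+11143554045652=132511015347084; T_21,9=9×12011282644725+15170932662679=123272476465204; T_21,10=10×5917584964655+12011282644725=71187132291275; T_21,11=11×1900842429486+5917584964655=26826851689001; T_21,12=12×411016633391+1900842429486=6833042030178; T_21,13=13×61068660380+411016633391=1204909218331; T_21,14=14×6302524580+61068660380=149304004500; T_21,15=15×452329200+6302524580=13087462580; T_21,16=16×22350954+452329200=809944464; T_21,17=17×741285+22350954=34952799; T_21,18=18×15675+741285=1023435; T_21,19=19×190+15675=19285; T_21,20=20×1+190=210; T_21,21=21×0+1=1
B_21 = ΣS(21,k) = 1+1048575+1742343625+181509070050+3791262568401+26585679462804+82310957214948+132511015347084+123272476465204+71187132291275+26826851689001+6833042030178+1204909218331+149304004500+13087462580+809944464+34952799+1023435+19285+210+1 = 474869816156751

474869816156751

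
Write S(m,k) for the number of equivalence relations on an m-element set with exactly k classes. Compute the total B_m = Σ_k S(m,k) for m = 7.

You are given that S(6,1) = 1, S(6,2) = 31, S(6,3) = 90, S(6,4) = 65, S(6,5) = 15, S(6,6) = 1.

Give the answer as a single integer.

@7  (7,1):1·1+0→1, (7,2):31·2+1→63, (7,3):90·3+31→301, (7,4):65·4+90→350, (7,5):15·5+65→140, (7,6):1·6+15→21, (7,7):0·7+1→1
B_7 = ΣS(7,k) = 1+63+301+350+140+21+1 = 877

877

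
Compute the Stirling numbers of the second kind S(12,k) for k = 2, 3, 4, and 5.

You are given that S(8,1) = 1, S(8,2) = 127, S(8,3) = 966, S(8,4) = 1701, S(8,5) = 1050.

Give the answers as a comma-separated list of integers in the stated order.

[9] T[9,1]:1*1+0=1 · T[9,2]:2*127+1=255 · T[9,3]:3*966+127=3025 · T[9,4]:4*1701+966=7770 · T[9,5]:5*1050+1701=6951
[10] T[10,1]:1*1+0=1 · T[10,2]:2*255+1=511 · T[10,3]:3*3025+255=9330 · T[10,4]:4*7770+3025=34105 · T[10,5]:5*6951+7770=42525
[11] T[11,1]:1*1+0=1 · T[11,2]:2*511+1=1023 · T[11,3]:3*9330+511=28501 · T[11,4]:4*34105+9330=145750 · T[11,5]:5*42525+34105=246730
[12] T[12,2]:2*1023+1=2047 · T[12,3]:3*28501+1023=86526 · T[12,4]:4*145750+28501=611501 · T[12,5]:5*246730+145750=1379400
Read S(12,2) = 2047, S(12,3) = 86526, S(12,4) = 611501, S(12,5) = 1379400.

2047, 86526, 611501, 1379400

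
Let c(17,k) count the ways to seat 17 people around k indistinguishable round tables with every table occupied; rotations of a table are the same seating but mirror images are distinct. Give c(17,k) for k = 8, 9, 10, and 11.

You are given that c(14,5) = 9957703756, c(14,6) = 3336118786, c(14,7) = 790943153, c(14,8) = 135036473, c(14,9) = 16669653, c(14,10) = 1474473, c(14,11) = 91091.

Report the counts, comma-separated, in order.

1146901283528, 185953177553, 23057159840, 2185031420

r15: T_15,6=14×3336118786+9957703756=56663366760; T_15,7=14×790943153+3336118786=14409322928; T_15,8=14×135036473+790943153=2681453775; T_15,9=14×16669653+135036473=368411615; T_15,10=14×1474473+16669653=37312275; T_15,11=14×91091+1474473=2749747
r16: T_16,7=15×14409322928+56663366760=272803210680; T_16,8=15×2681453775+14409322928=54631129553; T_16,9=15×368411615+2681453775=8207628000; T_16,10=15×37312275+368411615=928095740; T_16,11=15×2749747+37312275=78558480
r17: T_17,8=16×54631129553+272803210680=1146901283528; T_17,9=16×8207628000+54631129553=185953177553; T_17,10=16×928095740+8207628000=23057159840; T_17,11=16×78558480+928095740=2185031420
Read c(17,8) = 1146901283528, c(17,9) = 185953177553, c(17,10) = 23057159840, c(17,11) = 2185031420.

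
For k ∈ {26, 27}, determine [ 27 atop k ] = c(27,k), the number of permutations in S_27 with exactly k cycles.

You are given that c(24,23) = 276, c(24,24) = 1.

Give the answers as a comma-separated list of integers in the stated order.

351, 1

i=25: T(25,24)=276+24·1=300 | T(25,25)=1+24·0=1
i=26: T(26,25)=300+25·1=325 | T(26,26)=1+25·0=1
i=27: T(27,26)=325+26·1=351 | T(27,27)=1+26·0=1
Read c(27,26) = 351, c(27,27) = 1.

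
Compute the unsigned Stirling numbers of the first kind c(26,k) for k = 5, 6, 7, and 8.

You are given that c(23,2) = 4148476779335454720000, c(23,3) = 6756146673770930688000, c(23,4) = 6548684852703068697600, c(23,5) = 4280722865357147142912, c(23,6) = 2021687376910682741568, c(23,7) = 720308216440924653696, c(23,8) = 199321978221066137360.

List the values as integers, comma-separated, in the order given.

i=24: T(24,3)=4148476779335454720000+23·6756146673770930688000=159539850276066860544000 | T(24,4)=6756146673770930688000+23·6548684852703068697600=157375898285941510732800 | T(24,5)=6548684852703068697600+23·4280722865357147142912=105005310755917452984576 | T(24,6)=4280722865357147142912+23·2021687376910682741568=50779532534302850198976 | T(24,7)=2021687376910682741568+23·720308216440924653696=18588776355051949776576 | T(24,8)=720308216440924653696+23·199321978221066137360=5304713715525445812976
i=25: T(25,4)=159539850276066860544000+24·157375898285941510732800=3936561409138663118131200 | T(25,5)=157375898285941510732800+24·105005310755917452984576=2677503356427960382362624 | T(25,6)=105005310755917452984576+24·50779532534302850198976=1323714091579185857760000 | T(25,7)=50779532534302850198976+24·18588776355051949776576=496910165055549644836800 | T(25,8)=18588776355051949776576+24·5304713715525445812976=145901905527662649288000
i=26: T(26,5)=3936561409138663118131200+25·2677503356427960382362624=70874145319837672677196800 | T(26,6)=2677503356427960382362624+25·1323714091579185857760000=35770355645907606826362624 | T(26,7)=1323714091579185857760000+25·496910165055549644836800=13746468217967926978680000 | T(26,8)=496910165055549644836800+25·145901905527662649288000=4144457803247115877036800
Read c(26,5) = 70874145319837672677196800, c(26,6) = 35770355645907606826362624, c(26,7) = 13746468217967926978680000, c(26,8) = 4144457803247115877036800.

70874145319837672677196800, 35770355645907606826362624, 13746468217967926978680000, 4144457803247115877036800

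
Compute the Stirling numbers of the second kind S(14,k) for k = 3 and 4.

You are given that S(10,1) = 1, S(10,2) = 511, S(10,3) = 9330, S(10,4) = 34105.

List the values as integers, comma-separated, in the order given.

788970, 10391745

i=11: T(11,1)=0+1·1=1 | T(11,2)=1+2·511=1023 | T(11,3)=511+3·9330=28501 | T(11,4)=9330+4·34105=145750
i=12: T(12,1)=0+1·1=1 | T(12,2)=1+2·1023=2047 | T(12,3)=1023+3·28501=86526 | T(12,4)=28501+4·145750=611501
i=13: T(13,2)=1+2·2047=4095 | T(13,3)=2047+3·86526=261625 | T(13,4)=86526+4·611501=2532530
i=14: T(14,3)=4095+3·261625=788970 | T(14,4)=261625+4·2532530=10391745
Read S(14,3) = 788970, S(14,4) = 10391745.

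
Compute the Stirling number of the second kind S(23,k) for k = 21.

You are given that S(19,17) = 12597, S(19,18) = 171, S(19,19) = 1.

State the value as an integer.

28336

[20] T[20,18]:18*171+12597=15675 · T[20,19]:19*1+171=190 · T[20,20]:20*0+1=1
[21] T[21,19]:19*190+15675=19285 · T[21,20]:20*1+190=210 · T[21,21]:21*0+1=1
[22] T[22,20]:20*210+19285=23485 · T[22,21]:21*1+210=231
[23] T[23,21]:21*231+23485=28336
Read S(23,21) = 28336.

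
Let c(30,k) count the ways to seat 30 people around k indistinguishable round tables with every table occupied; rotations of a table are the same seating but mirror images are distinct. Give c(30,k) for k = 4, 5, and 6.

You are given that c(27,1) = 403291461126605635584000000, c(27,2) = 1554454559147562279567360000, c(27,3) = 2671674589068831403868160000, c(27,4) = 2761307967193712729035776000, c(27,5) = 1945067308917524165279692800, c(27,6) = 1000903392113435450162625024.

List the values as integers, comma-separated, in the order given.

66951000306085302338993639424000, 49361465831621147825759587123200, 26751280755793398822580822142976

row 28: T[28][2]=27·1554454559147562279567360000+403291461126605635584000000=42373564558110787183902720000  T[28][3]=27·2671674589068831403868160000+1554454559147562279567360000=73689668464006010184007680000  T[28][4]=27·2761307967193712729035776000+2671674589068831403868160000=77226989703299075087834112000  T[28][5]=27·1945067308917524165279692800+2761307967193712729035776000=55278125307966865191587481600  T[28][6]=27·1000903392113435450162625024+1945067308917524165279692800=28969458895980281319670568448
row 29: T[29][3]=28·73689668464006010184007680000+42373564558110787183902720000=2105684281550279072336117760000  T[29][4]=28·77226989703299075087834112000+73689668464006010184007680000=2236045380156380112643362816000  T[29][5]=28·55278125307966865191587481600+77226989703299075087834112000=1625014498326371300452283596800  T[29][6]=28·28969458895980281319670568448+55278125307966865191587481600=866422974395414742142363398144
row 30: T[30][4]=29·2236045380156380112643362816000+2105684281550279072336117760000=66951000306085302338993639424000  T[30][5]=29·1625014498326371300452283596800+2236045380156380112643362816000=49361465831621147825759587123200  T[30][6]=29·866422974395414742142363398144+1625014498326371300452283596800=26751280755793398822580822142976
Read c(30,4) = 66951000306085302338993639424000, c(30,5) = 49361465831621147825759587123200, c(30,6) = 26751280755793398822580822142976.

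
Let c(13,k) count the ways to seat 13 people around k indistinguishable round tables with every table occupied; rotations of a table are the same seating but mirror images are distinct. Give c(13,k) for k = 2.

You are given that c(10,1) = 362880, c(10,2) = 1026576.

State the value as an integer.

row 11: T[11][1]=10·362880+0=3628800  T[11][2]=10·1026576+362880=10628640
row 12: T[12][1]=11·3628800+0=39916800  T[12][2]=11·10628640+3628800=120543840
row 13: T[13][2]=12·120543840+39916800=1486442880
Read c(13,2) = 1486442880.

1486442880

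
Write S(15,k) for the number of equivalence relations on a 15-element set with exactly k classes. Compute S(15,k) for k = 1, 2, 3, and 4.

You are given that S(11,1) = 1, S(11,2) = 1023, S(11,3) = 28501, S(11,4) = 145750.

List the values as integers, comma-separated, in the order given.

1, 16383, 2375101, 42355950

[12] T[12,1]:1*1+0=1 · T[12,2]:2*1023+1=2047 · T[12,3]:3*28501+1023=86526 · T[12,4]:4*145750+28501=611501
[13] T[13,1]:1*1+0=1 · T[13,2]:2*2047+1=4095 · T[13,3]:3*86526+2047=261625 · T[13,4]:4*611501+86526=2532530
[14] T[14,1]:1*1+0=1 · T[14,2]:2*4095+1=8191 · T[14,3]:3*261625+4095=788970 · T[14,4]:4*2532530+261625=10391745
[15] T[15,1]:1*1+0=1 · T[15,2]:2*8191+1=16383 · T[15,3]:3*788970+8191=2375101 · T[15,4]:4*10391745+788970=42355950
Read S(15,1) = 1, S(15,2) = 16383, S(15,3) = 2375101, S(15,4) = 42355950.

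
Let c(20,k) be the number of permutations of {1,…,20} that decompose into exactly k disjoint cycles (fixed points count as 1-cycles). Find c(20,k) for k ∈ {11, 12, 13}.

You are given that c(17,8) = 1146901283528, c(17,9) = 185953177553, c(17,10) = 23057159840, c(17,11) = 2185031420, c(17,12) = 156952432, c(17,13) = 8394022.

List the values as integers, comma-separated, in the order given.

46280647751910, 4465226757381, 342252511900

i=18: T(18,9)=1146901283528+17·185953177553=4308105301929 | T(18,10)=185953177553+17·23057159840=577924894833 | T(18,11)=23057159840+17·2185031420=60202693980 | T(18,12)=2185031420+17·156952432=4853222764 | T(18,13)=156952432+17·8394022=299650806
i=19: T(19,10)=4308105301929+18·577924894833=14710753408923 | T(19,11)=577924894833+18·60202693980=1661573386473 | T(19,12)=60202693980+18·4853222764=147560703732 | T(19,13)=4853222764+18·299650806=10246937272
i=20: T(20,11)=14710753408923+19·1661573386473=46280647751910 | T(20,12)=1661573386473+19·147560703732=4465226757381 | T(20,13)=147560703732+19·10246937272=342252511900
Read c(20,11) = 46280647751910, c(20,12) = 4465226757381, c(20,13) = 342252511900.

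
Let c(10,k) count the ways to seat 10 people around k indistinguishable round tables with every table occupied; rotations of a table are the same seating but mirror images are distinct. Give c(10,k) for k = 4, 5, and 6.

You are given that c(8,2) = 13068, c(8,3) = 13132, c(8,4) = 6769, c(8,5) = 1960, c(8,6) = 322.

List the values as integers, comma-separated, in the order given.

i=9: T(9,3)=13068+8·13132=118124 | T(9,4)=13132+8·6769=67284 | T(9,5)=6769+8·1960=22449 | T(9,6)=1960+8·322=4536
i=10: T(10,4)=118124+9·67284=723680 | T(10,5)=67284+9·22449=269325 | T(10,6)=22449+9·4536=63273
Read c(10,4) = 723680, c(10,5) = 269325, c(10,6) = 63273.

723680, 269325, 63273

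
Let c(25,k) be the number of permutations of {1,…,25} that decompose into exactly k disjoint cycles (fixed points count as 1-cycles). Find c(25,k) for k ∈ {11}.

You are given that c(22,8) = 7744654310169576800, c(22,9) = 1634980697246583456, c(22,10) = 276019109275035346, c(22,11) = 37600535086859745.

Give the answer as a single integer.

row 23: T[23][9]=22·1634980697246583456+7744654310169576800=43714229649594412832  T[23][10]=22·276019109275035346+1634980697246583456=7707401101297361068  T[23][11]=22·37600535086859745+276019109275035346=1103230881185949736
row 24: T[24][10]=23·7707401101297361068+43714229649594412832=220984454979433717396  T[24][11]=23·1103230881185949736+7707401101297361068=33081711368574204996
row 25: T[25][11]=24·33081711368574204996+220984454979433717396=1014945527825214637300
Read c(25,11) = 1014945527825214637300.

1014945527825214637300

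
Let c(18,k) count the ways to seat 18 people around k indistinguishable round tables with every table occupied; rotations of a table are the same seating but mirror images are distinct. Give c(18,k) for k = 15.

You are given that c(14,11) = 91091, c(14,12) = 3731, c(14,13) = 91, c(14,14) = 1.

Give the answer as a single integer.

r15: T_15,12=14×3731+91091=143325; T_15,13=14×91+3731=5005; T_15,14=14×1+91=105; T_15,15=14×0+1=1
r16: T_16,13=15×5005+143325=218400; T_16,14=15×105+5005=6580; T_16,15=15×1+105=120
r17: T_17,14=16×6580+218400=323680; T_17,15=16×120+6580=8500
r18: T_18,15=17×8500+323680=468180
Read c(18,15) = 468180.

468180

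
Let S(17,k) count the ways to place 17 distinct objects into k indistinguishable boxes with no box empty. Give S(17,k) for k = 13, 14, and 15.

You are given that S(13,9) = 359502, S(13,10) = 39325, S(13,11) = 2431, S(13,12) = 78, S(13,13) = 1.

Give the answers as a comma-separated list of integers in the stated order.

4910178, 249900, 7820

row 14: T[14][10]=10·39325+359502=752752  T[14][11]=11·2431+39325=66066  T[14][12]=12·78+2431=3367  T[14][13]=13·1+78=91  T[14][14]=14·0+1=1
row 15: T[15][11]=11·66066+752752=1479478  T[15][12]=12·3367+66066=106470  T[15][13]=13·91+3367=4550  T[15][14]=14·1+91=105  T[15][15]=15·0+1=1
row 16: T[16][12]=12·106470+1479478=2757118  T[16][13]=13·4550+106470=165620  T[16][14]=14·105+4550=6020  T[16][15]=15·1+105=120
row 17: T[17][13]=13·165620+2757118=4910178  T[17][14]=14·6020+165620=249900  T[17][15]=15·120+6020=7820
Read S(17,13) = 4910178, S(17,14) = 249900, S(17,15) = 7820.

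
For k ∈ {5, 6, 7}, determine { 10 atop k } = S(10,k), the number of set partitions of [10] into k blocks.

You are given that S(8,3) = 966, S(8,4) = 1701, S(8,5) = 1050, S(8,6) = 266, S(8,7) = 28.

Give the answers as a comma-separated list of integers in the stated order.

@9  (9,4):1701·4+966→7770, (9,5):1050·5+1701→6951, (9,6):266·6+1050→2646, (9,7):28·7+266→462
@10  (10,5):6951·5+7770→42525, (10,6):2646·6+6951→22827, (10,7):462·7+2646→5880
Read S(10,5) = 42525, S(10,6) = 22827, S(10,7) = 5880.

42525, 22827, 5880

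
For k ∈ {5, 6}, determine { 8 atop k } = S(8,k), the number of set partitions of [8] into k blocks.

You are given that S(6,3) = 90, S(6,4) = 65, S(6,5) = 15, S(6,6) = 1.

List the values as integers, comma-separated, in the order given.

[7] T[7,4]:4*65+90=350 · T[7,5]:5*15+65=140 · T[7,6]:6*1+15=21
[8] T[8,5]:5*140+350=1050 · T[8,6]:6*21+140=266
Read S(8,5) = 1050, S(8,6) = 266.

1050, 266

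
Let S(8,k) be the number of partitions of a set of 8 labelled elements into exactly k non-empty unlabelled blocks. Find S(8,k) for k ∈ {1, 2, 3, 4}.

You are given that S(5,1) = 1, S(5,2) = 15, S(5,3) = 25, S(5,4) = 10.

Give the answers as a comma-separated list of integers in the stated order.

row 6: T[6][1]=1·1+0=1  T[6][2]=2·15+1=31  T[6][3]=3·25+15=90  T[6][4]=4·10+25=65
row 7: T[7][1]=1·1+0=1  T[7][2]=2·31+1=63  T[7][3]=3·90+31=301  T[7][4]=4·65+90=350
row 8: T[8][1]=1·1+0=1  T[8][2]=2·63+1=127  T[8][3]=3·301+63=966  T[8][4]=4·350+301=1701
Read S(8,1) = 1, S(8,2) = 127, S(8,3) = 966, S(8,4) = 1701.

1, 127, 966, 1701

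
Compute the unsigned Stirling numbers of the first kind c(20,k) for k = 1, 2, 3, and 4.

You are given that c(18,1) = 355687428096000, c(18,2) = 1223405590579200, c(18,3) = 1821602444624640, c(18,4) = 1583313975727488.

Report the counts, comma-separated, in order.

121645100408832000, 431565146817638400, 668609730341153280, 610116075740491776

@19  (19,1):355687428096000·18+0→6402373705728000, (19,2):1223405590579200·18+355687428096000→22376988058521600, (19,3):1821602444624640·18+1223405590579200→34012249593822720, (19,4):1583313975727488·18+1821602444624640→30321254007719424
@20  (20,1):6402373705728000·19+0→121645100408832000, (20,2):22376988058521600·19+6402373705728000→431565146817638400, (20,3):34012249593822720·19+22376988058521600→668609730341153280, (20,4):30321254007719424·19+34012249593822720→610116075740491776
Read c(20,1) = 121645100408832000, c(20,2) = 431565146817638400, c(20,3) = 668609730341153280, c(20,4) = 610116075740491776.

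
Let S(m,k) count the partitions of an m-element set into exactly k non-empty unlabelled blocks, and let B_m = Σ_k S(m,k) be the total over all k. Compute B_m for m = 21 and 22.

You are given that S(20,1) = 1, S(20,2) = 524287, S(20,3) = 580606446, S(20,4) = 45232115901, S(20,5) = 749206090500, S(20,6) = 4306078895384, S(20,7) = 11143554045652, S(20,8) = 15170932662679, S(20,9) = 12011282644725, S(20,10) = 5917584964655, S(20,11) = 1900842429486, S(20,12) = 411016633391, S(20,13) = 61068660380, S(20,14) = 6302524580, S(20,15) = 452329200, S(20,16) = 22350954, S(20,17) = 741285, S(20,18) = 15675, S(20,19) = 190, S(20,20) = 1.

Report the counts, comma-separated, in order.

@21  (21,1):1·1+0→1, (21,2):524287·2+1→1048575, (21,3):580606446·3+524287→1742343625, (21,4):45232115901·4+580606446→181509070050, (21,5):749206090500·5+45232115901→3791262568401, (21,6):4306078895384·6+749206090500→26585679462804, (21,7):11143554045652·7+4306078895384→82310957214948, (21,8):15170932662679·8+11143554045652→132511015347084, (21,9):12011282644725·9+15170932662679→123272476465204, (21,10):5917584964655·10+12011282644725→71187132291275, (21,11):1900842429486·11+5917584964655→26826851689001, (21,12):411016633391·12+1900842429486→6833042030178, (21,13):61068660380·13+411016633391→1204909218331, (21,14):6302524580·14+61068660380→149304004500, (21,15):452329200·15+6302524580→13087462580, (21,16):22350954·16+452329200→809944464, (21,17):741285·17+22350954→34952799, (21,18):15675·18+741285→1023435, (21,19):190·19+15675→19285, (21,20):1·20+190→210, (21,21):0·21+1→1
@22  (22,1):1·1+0→1, (22,2):1048575·2+1→2097151, (22,3):1742343625·3+1048575→5228079450, (22,4):181509070050·4+1742343625→727778623825, (22,5):3791262568401·5+181509070050→19137821912055, (22,6):26585679462804·6+3791262568401→163305339345225, (22,7):82310957214948·7+26585679462804→602762379967440, (22,8):132511015347084·8+82310957214948→1142399079991620, (22,9):123272476465204·9+132511015347084→1241963303533920, (22,10):71187132291275·10+123272476465204→835143799377954, (22,11):26826851689001·11+71187132291275→366282500870286, (22,12):6833042030178·12+26826851689001→108823356051137, (22,13):1204909218331·13+6833042030178→22496861868481, (22,14):149304004500·14+1204909218331→3295165281331, (22,15):13087462580·15+149304004500→345615943200, (22,16):809944464·16+13087462580→26046574004, (22,17):34952799·17+809944464→1404142047, (22,18):1023435·18+34952799→53374629, (22,19):19285·19+1023435→1389850, (22,20):210·20+19285→23485, (22,21):1·21+210→231, (22,22):0·22+1→1
B_21 = ΣS(21,k) = 1+1048575+1742343625+181509070050+3791262568401+26585679462804+82310957214948+132511015347084+123272476465204+71187132291275+26826851689001+6833042030178+1204909218331+149304004500+13087462580+809944464+34952799+1023435+19285+210+1 = 474869816156751
B_22 = ΣS(22,k) = 1+2097151+5228079450+727778623825+19137821912055+163305339345225+602762379967440+1142399079991620+1241963303533920+835143799377954+366282500870286+108823356051137+22496861868481+3295165281331+345615943200+26046574004+1404142047+53374629+1389850+23485+231+1 = 4506715738447323

474869816156751, 4506715738447323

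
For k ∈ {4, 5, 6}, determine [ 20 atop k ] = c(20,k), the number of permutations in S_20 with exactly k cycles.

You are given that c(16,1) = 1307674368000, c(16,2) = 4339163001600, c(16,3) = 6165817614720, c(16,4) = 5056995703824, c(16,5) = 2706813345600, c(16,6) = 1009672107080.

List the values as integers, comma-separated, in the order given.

610116075740491776, 371384787345228000, 161429736530118960

row 17: T[17][1]=16·1307674368000+0=20922789888000  T[17][2]=16·4339163001600+1307674368000=70734282393600  T[17][3]=16·6165817614720+4339163001600=102992244837120  T[17][4]=16·5056995703824+6165817614720=87077748875904  T[17][5]=16·2706813345600+5056995703824=48366009233424  T[17][6]=16·1009672107080+2706813345600=18861567058880
row 18: T[18][2]=17·70734282393600+20922789888000=1223405590579200  T[18][3]=17·102992244837120+70734282393600=1821602444624640  T[18][4]=17·87077748875904+102992244837120=1583313975727488  T[18][5]=17·48366009233424+87077748875904=909299905844112  T[18][6]=17·18861567058880+48366009233424=369012649234384
row 19: T[19][3]=18·1821602444624640+1223405590579200=34012249593822720  T[19][4]=18·1583313975727488+1821602444624640=30321254007719424  T[19][5]=18·909299905844112+1583313975727488=17950712280921504  T[19][6]=18·369012649234384+909299905844112=7551527592063024
row 20: T[20][4]=19·30321254007719424+34012249593822720=610116075740491776  T[20][5]=19·17950712280921504+30321254007719424=371384787345228000  T[20][6]=19·7551527592063024+17950712280921504=161429736530118960
Read c(20,4) = 610116075740491776, c(20,5) = 371384787345228000, c(20,6) = 161429736530118960.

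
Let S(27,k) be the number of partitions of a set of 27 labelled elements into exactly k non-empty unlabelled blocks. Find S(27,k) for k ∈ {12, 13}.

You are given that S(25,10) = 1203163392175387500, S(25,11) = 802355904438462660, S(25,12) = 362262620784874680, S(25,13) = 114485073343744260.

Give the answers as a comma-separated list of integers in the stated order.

71823166587281982600, 29206898819153109600

r26: T_26,11=11×802355904438462660+1203163392175387500=10029078340998476760; T_26,12=12×362262620784874680+802355904438462660=5149507353856958820; T_26,13=13×114485073343744260+362262620784874680=1850568574253550060
r27: T_27,12=12×5149507353856958820+10029078340998476760=71823166587281982600; T_27,13=13×1850568574253550060+5149507353856958820=29206898819153109600
Read S(27,12) = 71823166587281982600, S(27,13) = 29206898819153109600.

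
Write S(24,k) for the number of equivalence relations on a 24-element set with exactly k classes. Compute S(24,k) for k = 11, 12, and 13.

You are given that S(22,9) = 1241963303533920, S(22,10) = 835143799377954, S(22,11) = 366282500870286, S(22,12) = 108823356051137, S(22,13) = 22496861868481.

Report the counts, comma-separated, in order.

[23] T[23,10]:10*835143799377954+1241963303533920=9593401297313460 · T[23,11]:11*366282500870286+835143799377954=4864251308951100 · T[23,12]:12*108823356051137+366282500870286=1672162773483930 · T[23,13]:13*22496861868481+108823356051137=401282560341390
[24] T[24,11]:11*4864251308951100+9593401297313460=63100165695775560 · T[24,12]:12*1672162773483930+4864251308951100=24930204590758260 · T[24,13]:13*401282560341390+1672162773483930=6888836057922000
Read S(24,11) = 63100165695775560, S(24,12) = 24930204590758260, S(24,13) = 6888836057922000.

63100165695775560, 24930204590758260, 6888836057922000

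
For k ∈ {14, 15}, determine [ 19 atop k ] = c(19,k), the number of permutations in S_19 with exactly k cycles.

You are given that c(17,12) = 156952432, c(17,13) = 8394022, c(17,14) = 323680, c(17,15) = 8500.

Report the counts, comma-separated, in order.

549789282, 22323822

i=18: T(18,13)=156952432+17·8394022=299650806 | T(18,14)=8394022+17·323680=13896582 | T(18,15)=323680+17·8500=468180
i=19: T(19,14)=299650806+18·13896582=549789282 | T(19,15)=13896582+18·468180=22323822
Read c(19,14) = 549789282, c(19,15) = 22323822.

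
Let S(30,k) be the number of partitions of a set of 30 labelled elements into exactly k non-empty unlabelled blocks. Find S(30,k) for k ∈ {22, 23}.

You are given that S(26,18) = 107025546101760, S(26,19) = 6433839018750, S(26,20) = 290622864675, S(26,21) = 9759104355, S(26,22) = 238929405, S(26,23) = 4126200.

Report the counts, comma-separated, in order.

1848018090851790, 71823880393200

i=27: T(27,19)=107025546101760+19·6433839018750=229268487458010 | T(27,20)=6433839018750+20·290622864675=12246296312250 | T(27,21)=290622864675+21·9759104355=495564056130 | T(27,22)=9759104355+22·238929405=15015551265 | T(27,23)=238929405+23·4126200=333832005
i=28: T(28,20)=229268487458010+20·12246296312250=474194413703010 | T(28,21)=12246296312250+21·495564056130=22653141490980 | T(28,22)=495564056130+22·15015551265=825906183960 | T(28,23)=15015551265+23·333832005=22693687380
i=29: T(29,21)=474194413703010+21·22653141490980=949910385013590 | T(29,22)=22653141490980+22·825906183960=40823077538100 | T(29,23)=825906183960+23·22693687380=1347860993700
i=30: T(30,22)=949910385013590+22·40823077538100=1848018090851790 | T(30,23)=40823077538100+23·1347860993700=71823880393200
Read S(30,22) = 1848018090851790, S(30,23) = 71823880393200.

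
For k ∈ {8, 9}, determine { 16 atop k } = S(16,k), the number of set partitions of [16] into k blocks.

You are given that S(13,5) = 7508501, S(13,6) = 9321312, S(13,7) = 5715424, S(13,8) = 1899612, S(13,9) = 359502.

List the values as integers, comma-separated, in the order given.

row 14: T[14][6]=6·9321312+7508501=63436373  T[14][7]=7·5715424+9321312=49329280  T[14][8]=8·1899612+5715424=20912320  T[14][9]=9·359502+1899612=5135130
row 15: T[15][7]=7·49329280+63436373=408741333  T[15][8]=8·20912320+49329280=216627840  T[15][9]=9·5135130+20912320=67128490
row 16: T[16][8]=8·216627840+408741333=2141764053  T[16][9]=9·67128490+216627840=820784250
Read S(16,8) = 2141764053, S(16,9) = 820784250.

2141764053, 820784250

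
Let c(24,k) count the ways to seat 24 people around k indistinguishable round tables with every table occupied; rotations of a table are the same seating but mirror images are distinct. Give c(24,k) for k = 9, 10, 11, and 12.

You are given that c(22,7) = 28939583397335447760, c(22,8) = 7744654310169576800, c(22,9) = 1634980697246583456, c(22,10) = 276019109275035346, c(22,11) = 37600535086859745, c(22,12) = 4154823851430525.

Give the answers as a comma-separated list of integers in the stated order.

1204749260161737632496, 220984454979433717396, 33081711368574204996, 4070384057007569521

row 23: T[23][8]=22·7744654310169576800+28939583397335447760=199321978221066137360  T[23][9]=22·1634980697246583456+7744654310169576800=43714229649594412832  T[23][10]=22·276019109275035346+1634980697246583456=7707401101297361068  T[23][11]=22·37600535086859745+276019109275035346=1103230881185949736  T[23][12]=22·4154823851430525+37600535086859745=129006659818331295
row 24: T[24][9]=23·43714229649594412832+199321978221066137360=1204749260161737632496  T[24][10]=23·7707401101297361068+43714229649594412832=220984454979433717396  T[24][11]=23·1103230881185949736+7707401101297361068=33081711368574204996  T[24][12]=23·129006659818331295+1103230881185949736=4070384057007569521
Read c(24,9) = 1204749260161737632496, c(24,10) = 220984454979433717396, c(24,11) = 33081711368574204996, c(24,12) = 4070384057007569521.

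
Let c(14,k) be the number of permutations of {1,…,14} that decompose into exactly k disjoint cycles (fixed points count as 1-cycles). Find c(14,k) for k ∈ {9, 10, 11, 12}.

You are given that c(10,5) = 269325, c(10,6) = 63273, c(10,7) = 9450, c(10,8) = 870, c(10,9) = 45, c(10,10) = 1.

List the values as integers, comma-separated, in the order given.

row 11: T[11][6]=10·63273+269325=902055  T[11][7]=10·9450+63273=157773  T[11][8]=10·870+9450=18150  T[11][9]=10·45+870=1320  T[11][10]=10·1+45=55  T[11][11]=10·0+1=1
row 12: T[12][7]=11·157773+902055=2637558  T[12][8]=11·18150+157773=357423  T[12][9]=11·1320+18150=32670  T[12][10]=11·55+1320=1925  T[12][11]=11·1+55=66  T[12][12]=11·0+1=1
row 13: T[13][8]=12·357423+2637558=6926634  T[13][9]=12·32670+357423=749463  T[13][10]=12·1925+32670=55770  T[13][11]=12·66+1925=2717  T[13][12]=12·1+66=78
row 14: T[14][9]=13·749463+6926634=16669653  T[14][10]=13·55770+749463=1474473  T[14][11]=13·2717+55770=91091  T[14][12]=13·78+2717=3731
Read c(14,9) = 16669653, c(14,10) = 1474473, c(14,11) = 91091, c(14,12) = 3731.

16669653, 1474473, 91091, 3731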